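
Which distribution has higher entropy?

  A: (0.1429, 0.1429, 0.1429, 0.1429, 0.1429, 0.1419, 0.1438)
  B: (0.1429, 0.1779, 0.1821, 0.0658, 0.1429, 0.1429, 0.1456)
A

Both distributions are close to uniform, making this a harder comparison.

H(A) = 2.8073 bits
H(B) = 2.7568 bits

The distribution closer to uniform has higher entropy.
Answer: A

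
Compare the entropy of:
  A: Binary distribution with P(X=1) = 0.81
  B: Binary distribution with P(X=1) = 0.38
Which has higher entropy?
B

For binary distributions, entropy is maximized at p=0.5 and decreases as p moves toward 0 or 1.

H(A) = H(0.81) = 0.7015 bits
H(B) = H(0.38) = 0.9580 bits

Distribution B (p=0.38) is closer to uniform (p=0.5), so it has higher entropy.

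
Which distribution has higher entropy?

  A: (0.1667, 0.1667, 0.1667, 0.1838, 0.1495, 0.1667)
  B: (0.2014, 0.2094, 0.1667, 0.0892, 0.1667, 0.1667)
A

Both distributions are close to uniform, making this a harder comparison.

H(A) = 2.5824 bits
H(B) = 2.5414 bits

The distribution closer to uniform has higher entropy.
Answer: A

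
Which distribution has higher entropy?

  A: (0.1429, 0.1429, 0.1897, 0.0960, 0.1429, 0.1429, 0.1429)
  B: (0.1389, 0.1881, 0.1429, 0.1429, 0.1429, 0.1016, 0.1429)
B

Both distributions are close to uniform, making this a harder comparison.

H(A) = 2.7847 bits
H(B) = 2.7883 bits

The distribution closer to uniform has higher entropy.
Answer: B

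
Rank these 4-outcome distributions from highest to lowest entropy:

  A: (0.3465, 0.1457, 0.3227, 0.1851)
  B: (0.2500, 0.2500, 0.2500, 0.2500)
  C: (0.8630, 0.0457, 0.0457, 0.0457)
B > A > C

Key insight: Entropy is maximized by uniform distributions and minimized by concentrated distributions.

- Uniform distributions have maximum entropy log₂(4) = 2.0000 bits
- The more "peaked" or concentrated a distribution, the lower its entropy

Entropies:
  H(A) = 1.9117 bits
  H(B) = 2.0000 bits
  H(C) = 0.7935 bits

Ranking: B > A > C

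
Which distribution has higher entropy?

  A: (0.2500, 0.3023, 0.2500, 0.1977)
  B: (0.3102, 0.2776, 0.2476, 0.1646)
A

Both distributions are close to uniform, making this a harder comparison.

H(A) = 1.9841 bits
H(B) = 1.9642 bits

The distribution closer to uniform has higher entropy.
Answer: A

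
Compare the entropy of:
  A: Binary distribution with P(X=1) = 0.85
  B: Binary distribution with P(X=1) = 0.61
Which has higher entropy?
B

For binary distributions, entropy is maximized at p=0.5 and decreases as p moves toward 0 or 1.

H(A) = H(0.85) = 0.6098 bits
H(B) = H(0.61) = 0.9648 bits

Distribution B (p=0.61) is closer to uniform (p=0.5), so it has higher entropy.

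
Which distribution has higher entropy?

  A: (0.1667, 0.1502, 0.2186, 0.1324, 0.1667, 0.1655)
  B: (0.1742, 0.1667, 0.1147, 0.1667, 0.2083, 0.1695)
A

Both distributions are close to uniform, making this a harder comparison.

H(A) = 2.5677 bits
H(B) = 2.5646 bits

The distribution closer to uniform has higher entropy.
Answer: A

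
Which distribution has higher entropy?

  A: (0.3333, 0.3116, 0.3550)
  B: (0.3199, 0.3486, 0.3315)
B

Both distributions are close to uniform, making this a harder comparison.

H(A) = 1.5829 bits
H(B) = 1.5841 bits

The distribution closer to uniform has higher entropy.
Answer: B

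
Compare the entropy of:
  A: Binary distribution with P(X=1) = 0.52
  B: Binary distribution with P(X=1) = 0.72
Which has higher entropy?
A

For binary distributions, entropy is maximized at p=0.5 and decreases as p moves toward 0 or 1.

H(A) = H(0.52) = 0.9988 bits
H(B) = H(0.72) = 0.8555 bits

Distribution A (p=0.52) is closer to uniform (p=0.5), so it has higher entropy.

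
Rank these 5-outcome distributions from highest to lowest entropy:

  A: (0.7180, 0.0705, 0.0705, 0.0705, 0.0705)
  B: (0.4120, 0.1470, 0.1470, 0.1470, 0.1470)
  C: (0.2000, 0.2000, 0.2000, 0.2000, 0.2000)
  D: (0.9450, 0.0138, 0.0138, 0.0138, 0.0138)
C > B > A > D

Key insight: Entropy is maximized by uniform distributions and minimized by concentrated distributions.

Entropies:
  H(A) = 1.4222 bits
  H(B) = 2.1535 bits
  H(C) = 2.3219 bits
  H(D) = 0.4173 bits

Ranking: C > B > A > D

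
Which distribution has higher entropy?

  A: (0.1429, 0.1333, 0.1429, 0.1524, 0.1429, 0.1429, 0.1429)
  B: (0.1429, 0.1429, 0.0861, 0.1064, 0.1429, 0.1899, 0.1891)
A

Both distributions are close to uniform, making this a harder comparison.

H(A) = 2.8064 bits
H(B) = 2.7611 bits

The distribution closer to uniform has higher entropy.
Answer: A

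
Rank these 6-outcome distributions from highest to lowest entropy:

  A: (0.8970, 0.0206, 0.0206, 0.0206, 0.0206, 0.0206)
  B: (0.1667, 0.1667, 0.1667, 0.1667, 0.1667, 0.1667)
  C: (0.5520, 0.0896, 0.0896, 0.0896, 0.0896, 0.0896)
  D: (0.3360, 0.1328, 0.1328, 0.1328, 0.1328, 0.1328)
B > D > C > A

Key insight: Entropy is maximized by uniform distributions and minimized by concentrated distributions.

Entropies:
  H(A) = 0.7176 bits
  H(B) = 2.5850 bits
  H(C) = 2.0324 bits
  H(D) = 2.4627 bits

Ranking: B > D > C > A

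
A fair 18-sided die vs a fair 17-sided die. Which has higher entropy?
18-sided die

Both are uniform distributions; for uniform over n outcomes, H = log₂(n). H(18-sided) = log₂(18) = 4.170 bits and H(17-sided) = log₂(17) = 4.087 bits. More outcomes in a uniform distribution means higher entropy.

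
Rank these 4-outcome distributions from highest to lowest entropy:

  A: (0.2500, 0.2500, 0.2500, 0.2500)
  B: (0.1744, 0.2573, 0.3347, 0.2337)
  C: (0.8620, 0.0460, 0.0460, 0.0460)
A > B > C

Key insight: Entropy is maximized by uniform distributions and minimized by concentrated distributions.

- Uniform distributions have maximum entropy log₂(4) = 2.0000 bits
- The more "peaked" or concentrated a distribution, the lower its entropy

Entropies:
  H(A) = 2.0000 bits
  H(B) = 1.9619 bits
  H(C) = 0.7977 bits

Ranking: A > B > C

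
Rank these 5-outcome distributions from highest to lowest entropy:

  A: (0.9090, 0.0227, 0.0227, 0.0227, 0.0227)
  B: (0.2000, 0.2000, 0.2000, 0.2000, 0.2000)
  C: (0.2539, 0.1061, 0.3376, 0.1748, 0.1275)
B > C > A

Key insight: Entropy is maximized by uniform distributions and minimized by concentrated distributions.

- Uniform distributions have maximum entropy log₂(5) = 2.3219 bits
- The more "peaked" or concentrated a distribution, the lower its entropy

Entropies:
  H(A) = 0.6218 bits
  H(B) = 2.3219 bits
  H(C) = 2.1931 bits

Ranking: B > C > A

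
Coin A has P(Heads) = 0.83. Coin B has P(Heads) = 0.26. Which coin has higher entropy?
B

For binary distributions, entropy is maximized at p=0.5 and decreases as p moves toward 0 or 1.

H(A) = H(0.83) = 0.6577 bits
H(B) = H(0.26) = 0.8267 bits

Distribution B (p=0.26) is closer to uniform (p=0.5), so it has higher entropy.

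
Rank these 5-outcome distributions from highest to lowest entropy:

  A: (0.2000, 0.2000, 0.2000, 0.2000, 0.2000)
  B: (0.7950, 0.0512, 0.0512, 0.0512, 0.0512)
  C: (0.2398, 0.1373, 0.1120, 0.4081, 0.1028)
A > C > B

Key insight: Entropy is maximized by uniform distributions and minimized by concentrated distributions.

- Uniform distributions have maximum entropy log₂(5) = 2.3219 bits
- The more "peaked" or concentrated a distribution, the lower its entropy

Entropies:
  H(A) = 2.3219 bits
  H(B) = 1.1418 bits
  H(C) = 2.1062 bits

Ranking: A > C > B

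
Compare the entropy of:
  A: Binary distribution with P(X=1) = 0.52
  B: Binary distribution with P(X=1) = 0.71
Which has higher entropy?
A

For binary distributions, entropy is maximized at p=0.5 and decreases as p moves toward 0 or 1.

H(A) = H(0.52) = 0.9988 bits
H(B) = H(0.71) = 0.8687 bits

Distribution A (p=0.52) is closer to uniform (p=0.5), so it has higher entropy.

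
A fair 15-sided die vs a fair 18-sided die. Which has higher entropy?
18-sided die

Both are uniform distributions; for uniform over n outcomes, H = log₂(n). H(15-sided) = log₂(15) = 3.907 bits and H(18-sided) = log₂(18) = 4.170 bits. More outcomes in a uniform distribution means higher entropy.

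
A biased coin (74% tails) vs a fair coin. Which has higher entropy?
Fair coin

The fair coin is uniform (p=0.5), maximizing binary entropy at 1 bit. The biased coin has H(0.74) ≈ 0.827 bits — its outcome is more predictable, so its entropy is lower.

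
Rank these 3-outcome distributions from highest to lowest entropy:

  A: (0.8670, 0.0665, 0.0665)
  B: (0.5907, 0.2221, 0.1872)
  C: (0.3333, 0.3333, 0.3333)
C > B > A

Key insight: Entropy is maximized by uniform distributions and minimized by concentrated distributions.

- Uniform distributions have maximum entropy log₂(3) = 1.5850 bits
- The more "peaked" or concentrated a distribution, the lower its entropy

Entropies:
  H(A) = 0.6986 bits
  H(B) = 1.3834 bits
  H(C) = 1.5850 bits

Ranking: C > B > A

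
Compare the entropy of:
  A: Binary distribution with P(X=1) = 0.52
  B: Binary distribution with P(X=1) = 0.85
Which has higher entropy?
A

For binary distributions, entropy is maximized at p=0.5 and decreases as p moves toward 0 or 1.

H(A) = H(0.52) = 0.9988 bits
H(B) = H(0.85) = 0.6098 bits

Distribution A (p=0.52) is closer to uniform (p=0.5), so it has higher entropy.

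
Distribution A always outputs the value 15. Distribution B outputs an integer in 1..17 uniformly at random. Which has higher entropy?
B

A is deterministic, so H(A) = 0. B is uniform over 17 outcomes, so H(B) = log₂(17) = 4.087 bits. Any distribution with genuine randomness has higher entropy than a deterministic one.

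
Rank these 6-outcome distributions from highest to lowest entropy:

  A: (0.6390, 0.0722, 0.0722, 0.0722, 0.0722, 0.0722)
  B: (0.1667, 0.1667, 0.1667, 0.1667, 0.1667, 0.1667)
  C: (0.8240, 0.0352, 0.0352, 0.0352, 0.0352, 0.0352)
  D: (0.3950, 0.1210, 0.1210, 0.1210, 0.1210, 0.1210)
B > D > A > C

Key insight: Entropy is maximized by uniform distributions and minimized by concentrated distributions.

Entropies:
  H(A) = 1.7817 bits
  H(B) = 2.5850 bits
  H(C) = 1.0799 bits
  H(D) = 2.3727 bits

Ranking: B > D > A > C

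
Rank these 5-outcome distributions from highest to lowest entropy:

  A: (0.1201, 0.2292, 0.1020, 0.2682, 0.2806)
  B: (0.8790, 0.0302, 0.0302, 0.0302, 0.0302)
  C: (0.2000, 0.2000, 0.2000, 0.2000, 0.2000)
C > A > B

Key insight: Entropy is maximized by uniform distributions and minimized by concentrated distributions.

- Uniform distributions have maximum entropy log₂(5) = 2.3219 bits
- The more "peaked" or concentrated a distribution, the lower its entropy

Entropies:
  H(A) = 2.2139 bits
  H(B) = 0.7742 bits
  H(C) = 2.3219 bits

Ranking: C > A > B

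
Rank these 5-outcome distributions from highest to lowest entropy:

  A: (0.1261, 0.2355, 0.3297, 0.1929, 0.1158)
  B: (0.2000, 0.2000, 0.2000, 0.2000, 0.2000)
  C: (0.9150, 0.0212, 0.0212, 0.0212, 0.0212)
B > A > C

Key insight: Entropy is maximized by uniform distributions and minimized by concentrated distributions.

- Uniform distributions have maximum entropy log₂(5) = 2.3219 bits
- The more "peaked" or concentrated a distribution, the lower its entropy

Entropies:
  H(A) = 2.2139 bits
  H(B) = 2.3219 bits
  H(C) = 0.5896 bits

Ranking: B > A > C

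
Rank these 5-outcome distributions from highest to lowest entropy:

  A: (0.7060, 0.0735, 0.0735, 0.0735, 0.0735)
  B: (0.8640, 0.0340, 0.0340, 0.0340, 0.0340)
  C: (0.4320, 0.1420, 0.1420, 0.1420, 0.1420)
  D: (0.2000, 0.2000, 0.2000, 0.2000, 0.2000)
D > C > A > B

Key insight: Entropy is maximized by uniform distributions and minimized by concentrated distributions.

Entropies:
  H(A) = 1.4618 bits
  H(B) = 0.8457 bits
  H(C) = 2.1226 bits
  H(D) = 2.3219 bits

Ranking: D > C > A > B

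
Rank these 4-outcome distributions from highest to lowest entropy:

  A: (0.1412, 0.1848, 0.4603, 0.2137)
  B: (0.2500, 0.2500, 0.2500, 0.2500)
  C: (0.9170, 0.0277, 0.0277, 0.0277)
B > A > C

Key insight: Entropy is maximized by uniform distributions and minimized by concentrated distributions.

- Uniform distributions have maximum entropy log₂(4) = 2.0000 bits
- The more "peaked" or concentrated a distribution, the lower its entropy

Entropies:
  H(A) = 1.8399 bits
  H(B) = 2.0000 bits
  H(C) = 0.5442 bits

Ranking: B > A > C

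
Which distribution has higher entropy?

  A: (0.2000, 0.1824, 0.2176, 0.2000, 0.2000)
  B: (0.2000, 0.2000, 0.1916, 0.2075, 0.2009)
B

Both distributions are close to uniform, making this a harder comparison.

H(A) = 2.3197 bits
H(B) = 2.3215 bits

The distribution closer to uniform has higher entropy.
Answer: B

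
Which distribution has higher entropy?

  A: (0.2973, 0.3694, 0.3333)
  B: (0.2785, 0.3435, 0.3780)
A

Both distributions are close to uniform, making this a harder comparison.

H(A) = 1.5793 bits
H(B) = 1.5737 bits

The distribution closer to uniform has higher entropy.
Answer: A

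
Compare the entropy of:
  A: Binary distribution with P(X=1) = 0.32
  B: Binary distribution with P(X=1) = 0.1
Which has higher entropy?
A

For binary distributions, entropy is maximized at p=0.5 and decreases as p moves toward 0 or 1.

H(A) = H(0.32) = 0.9044 bits
H(B) = H(0.1) = 0.4690 bits

Distribution A (p=0.32) is closer to uniform (p=0.5), so it has higher entropy.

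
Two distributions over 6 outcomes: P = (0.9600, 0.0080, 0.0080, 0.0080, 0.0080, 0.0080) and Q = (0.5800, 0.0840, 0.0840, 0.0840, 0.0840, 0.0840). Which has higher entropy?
Q

P is highly concentrated on one outcome (96%), making it nearly deterministic. Q spreads its mass more evenly (max 58%). The more spread-out distribution has higher entropy: H(P) ≈ 0.335 bits, H(Q) ≈ 1.957 bits.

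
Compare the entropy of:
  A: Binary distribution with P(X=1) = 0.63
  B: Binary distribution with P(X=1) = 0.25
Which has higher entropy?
A

For binary distributions, entropy is maximized at p=0.5 and decreases as p moves toward 0 or 1.

H(A) = H(0.63) = 0.9507 bits
H(B) = H(0.25) = 0.8113 bits

Distribution A (p=0.63) is closer to uniform (p=0.5), so it has higher entropy.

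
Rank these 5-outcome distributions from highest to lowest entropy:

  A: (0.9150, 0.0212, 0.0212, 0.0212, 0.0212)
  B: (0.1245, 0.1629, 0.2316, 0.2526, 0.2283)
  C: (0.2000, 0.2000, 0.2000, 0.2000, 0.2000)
C > B > A

Key insight: Entropy is maximized by uniform distributions and minimized by concentrated distributions.

- Uniform distributions have maximum entropy log₂(5) = 2.3219 bits
- The more "peaked" or concentrated a distribution, the lower its entropy

Entropies:
  H(A) = 0.5896 bits
  H(B) = 2.2775 bits
  H(C) = 2.3219 bits

Ranking: C > B > A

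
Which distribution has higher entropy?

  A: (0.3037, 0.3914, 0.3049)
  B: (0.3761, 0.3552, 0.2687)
A

Both distributions are close to uniform, making this a harder comparison.

H(A) = 1.5743 bits
H(B) = 1.5705 bits

The distribution closer to uniform has higher entropy.
Answer: A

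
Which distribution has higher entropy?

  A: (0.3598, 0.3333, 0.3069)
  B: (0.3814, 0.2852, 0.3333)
A

Both distributions are close to uniform, making this a harder comparison.

H(A) = 1.5819 bits
H(B) = 1.5749 bits

The distribution closer to uniform has higher entropy.
Answer: A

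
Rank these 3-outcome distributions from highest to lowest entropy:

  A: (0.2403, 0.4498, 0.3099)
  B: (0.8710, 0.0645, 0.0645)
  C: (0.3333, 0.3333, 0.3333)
C > A > B

Key insight: Entropy is maximized by uniform distributions and minimized by concentrated distributions.

- Uniform distributions have maximum entropy log₂(3) = 1.5850 bits
- The more "peaked" or concentrated a distribution, the lower its entropy

Entropies:
  H(A) = 1.5365 bits
  H(B) = 0.6837 bits
  H(C) = 1.5850 bits

Ranking: C > A > B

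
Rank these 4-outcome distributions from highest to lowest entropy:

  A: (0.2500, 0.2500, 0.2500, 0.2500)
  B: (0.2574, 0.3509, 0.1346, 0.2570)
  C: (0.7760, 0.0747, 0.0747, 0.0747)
A > B > C

Key insight: Entropy is maximized by uniform distributions and minimized by concentrated distributions.

- Uniform distributions have maximum entropy log₂(4) = 2.0000 bits
- The more "peaked" or concentrated a distribution, the lower its entropy

Entropies:
  H(A) = 2.0000 bits
  H(B) = 1.9274 bits
  H(C) = 1.1224 bits

Ranking: A > B > C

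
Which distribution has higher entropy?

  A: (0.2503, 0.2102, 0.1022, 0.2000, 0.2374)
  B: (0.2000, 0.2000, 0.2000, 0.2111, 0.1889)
B

Both distributions are close to uniform, making this a harder comparison.

H(A) = 2.2662 bits
H(B) = 2.3210 bits

The distribution closer to uniform has higher entropy.
Answer: B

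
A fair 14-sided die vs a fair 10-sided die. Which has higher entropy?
14-sided die

Both are uniform distributions; for uniform over n outcomes, H = log₂(n). H(14-sided) = log₂(14) = 3.807 bits and H(10-sided) = log₂(10) = 3.322 bits. More outcomes in a uniform distribution means higher entropy.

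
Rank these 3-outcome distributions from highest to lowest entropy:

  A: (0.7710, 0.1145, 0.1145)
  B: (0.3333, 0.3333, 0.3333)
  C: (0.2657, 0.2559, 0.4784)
B > C > A

Key insight: Entropy is maximized by uniform distributions and minimized by concentrated distributions.

- Uniform distributions have maximum entropy log₂(3) = 1.5850 bits
- The more "peaked" or concentrated a distribution, the lower its entropy

Entropies:
  H(A) = 1.0053 bits
  H(B) = 1.5850 bits
  H(C) = 1.5201 bits

Ranking: B > C > A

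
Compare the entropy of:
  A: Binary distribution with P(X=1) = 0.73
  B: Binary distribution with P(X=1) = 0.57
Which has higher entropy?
B

For binary distributions, entropy is maximized at p=0.5 and decreases as p moves toward 0 or 1.

H(A) = H(0.73) = 0.8415 bits
H(B) = H(0.57) = 0.9858 bits

Distribution B (p=0.57) is closer to uniform (p=0.5), so it has higher entropy.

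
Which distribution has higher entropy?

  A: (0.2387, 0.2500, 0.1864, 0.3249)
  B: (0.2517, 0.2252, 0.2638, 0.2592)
B

Both distributions are close to uniform, making this a harder comparison.

H(A) = 1.9720 bits
H(B) = 1.9974 bits

The distribution closer to uniform has higher entropy.
Answer: B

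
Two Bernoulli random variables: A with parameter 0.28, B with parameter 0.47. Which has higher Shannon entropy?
B

For binary distributions, entropy is maximized at p=0.5 and decreases as p moves toward 0 or 1.

H(A) = H(0.28) = 0.8555 bits
H(B) = H(0.47) = 0.9974 bits

Distribution B (p=0.47) is closer to uniform (p=0.5), so it has higher entropy.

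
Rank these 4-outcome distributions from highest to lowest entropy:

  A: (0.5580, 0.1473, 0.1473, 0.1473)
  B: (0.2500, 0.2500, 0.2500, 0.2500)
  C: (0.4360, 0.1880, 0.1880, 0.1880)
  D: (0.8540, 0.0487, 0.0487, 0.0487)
B > C > A > D

Key insight: Entropy is maximized by uniform distributions and minimized by concentrated distributions.

Entropies:
  H(A) = 1.6908 bits
  H(B) = 2.0000 bits
  H(C) = 1.8821 bits
  H(D) = 0.8311 bits

Ranking: B > C > A > D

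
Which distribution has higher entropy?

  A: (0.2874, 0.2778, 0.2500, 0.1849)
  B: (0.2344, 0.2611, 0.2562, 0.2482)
B

Both distributions are close to uniform, making this a harder comparison.

H(A) = 1.9805 bits
H(B) = 1.9988 bits

The distribution closer to uniform has higher entropy.
Answer: B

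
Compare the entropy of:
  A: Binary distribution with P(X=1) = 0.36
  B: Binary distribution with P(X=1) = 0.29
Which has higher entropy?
A

For binary distributions, entropy is maximized at p=0.5 and decreases as p moves toward 0 or 1.

H(A) = H(0.36) = 0.9427 bits
H(B) = H(0.29) = 0.8687 bits

Distribution A (p=0.36) is closer to uniform (p=0.5), so it has higher entropy.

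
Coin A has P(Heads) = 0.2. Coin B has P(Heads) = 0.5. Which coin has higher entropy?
B

For binary distributions, entropy is maximized at p=0.5 and decreases as p moves toward 0 or 1.

H(A) = H(0.2) = 0.7219 bits
H(B) = H(0.5) = 1.0000 bits

Distribution B (p=0.5) is closer to uniform (p=0.5), so it has higher entropy.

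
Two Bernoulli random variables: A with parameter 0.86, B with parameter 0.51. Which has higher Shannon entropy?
B

For binary distributions, entropy is maximized at p=0.5 and decreases as p moves toward 0 or 1.

H(A) = H(0.86) = 0.5842 bits
H(B) = H(0.51) = 0.9997 bits

Distribution B (p=0.51) is closer to uniform (p=0.5), so it has higher entropy.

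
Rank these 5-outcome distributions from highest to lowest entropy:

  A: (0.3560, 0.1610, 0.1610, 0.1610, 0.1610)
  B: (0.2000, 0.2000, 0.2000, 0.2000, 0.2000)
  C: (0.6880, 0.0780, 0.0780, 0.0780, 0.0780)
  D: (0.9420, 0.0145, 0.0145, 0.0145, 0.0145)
B > A > C > D

Key insight: Entropy is maximized by uniform distributions and minimized by concentrated distributions.

Entropies:
  H(A) = 2.2273 bits
  H(B) = 2.3219 bits
  H(C) = 1.5195 bits
  H(D) = 0.4355 bits

Ranking: B > A > C > D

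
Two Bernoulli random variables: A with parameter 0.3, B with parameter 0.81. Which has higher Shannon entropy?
A

For binary distributions, entropy is maximized at p=0.5 and decreases as p moves toward 0 or 1.

H(A) = H(0.3) = 0.8813 bits
H(B) = H(0.81) = 0.7015 bits

Distribution A (p=0.3) is closer to uniform (p=0.5), so it has higher entropy.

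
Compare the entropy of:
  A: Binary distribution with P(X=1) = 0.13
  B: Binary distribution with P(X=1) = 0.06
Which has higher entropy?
A

For binary distributions, entropy is maximized at p=0.5 and decreases as p moves toward 0 or 1.

H(A) = H(0.13) = 0.5574 bits
H(B) = H(0.06) = 0.3274 bits

Distribution A (p=0.13) is closer to uniform (p=0.5), so it has higher entropy.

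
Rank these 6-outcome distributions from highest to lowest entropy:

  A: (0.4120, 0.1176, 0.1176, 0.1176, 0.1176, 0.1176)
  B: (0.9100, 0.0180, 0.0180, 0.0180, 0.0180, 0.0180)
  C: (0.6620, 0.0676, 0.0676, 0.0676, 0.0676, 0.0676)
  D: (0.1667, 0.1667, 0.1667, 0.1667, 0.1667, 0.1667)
D > A > C > B

Key insight: Entropy is maximized by uniform distributions and minimized by concentrated distributions.

Entropies:
  H(A) = 2.3428 bits
  H(B) = 0.6454 bits
  H(C) = 1.7077 bits
  H(D) = 2.5850 bits

Ranking: D > A > C > B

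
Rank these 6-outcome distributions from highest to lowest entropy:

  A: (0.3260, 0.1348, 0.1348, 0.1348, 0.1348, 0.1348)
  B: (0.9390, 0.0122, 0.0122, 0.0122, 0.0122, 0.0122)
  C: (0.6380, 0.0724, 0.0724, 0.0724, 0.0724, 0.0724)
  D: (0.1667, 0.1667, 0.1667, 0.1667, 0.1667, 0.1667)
D > A > C > B

Key insight: Entropy is maximized by uniform distributions and minimized by concentrated distributions.

Entropies:
  H(A) = 2.4758 bits
  H(B) = 0.4730 bits
  H(C) = 1.7849 bits
  H(D) = 2.5850 bits

Ranking: D > A > C > B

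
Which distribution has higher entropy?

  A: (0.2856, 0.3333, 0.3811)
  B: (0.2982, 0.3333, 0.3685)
B

Both distributions are close to uniform, making this a harder comparison.

H(A) = 1.5751 bits
H(B) = 1.5796 bits

The distribution closer to uniform has higher entropy.
Answer: B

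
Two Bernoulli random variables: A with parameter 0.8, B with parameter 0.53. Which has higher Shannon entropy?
B

For binary distributions, entropy is maximized at p=0.5 and decreases as p moves toward 0 or 1.

H(A) = H(0.8) = 0.7219 bits
H(B) = H(0.53) = 0.9974 bits

Distribution B (p=0.53) is closer to uniform (p=0.5), so it has higher entropy.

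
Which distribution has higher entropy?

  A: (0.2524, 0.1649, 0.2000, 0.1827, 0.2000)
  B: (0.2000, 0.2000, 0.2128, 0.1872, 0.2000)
B

Both distributions are close to uniform, making this a harder comparison.

H(A) = 2.3070 bits
H(B) = 2.3208 bits

The distribution closer to uniform has higher entropy.
Answer: B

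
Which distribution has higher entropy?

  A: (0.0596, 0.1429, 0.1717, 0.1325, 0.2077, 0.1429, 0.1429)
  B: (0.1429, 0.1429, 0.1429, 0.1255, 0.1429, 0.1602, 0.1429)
B

Both distributions are close to uniform, making this a harder comparison.

H(A) = 2.7393 bits
H(B) = 2.8043 bits

The distribution closer to uniform has higher entropy.
Answer: B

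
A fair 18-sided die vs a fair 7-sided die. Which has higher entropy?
18-sided die

Both are uniform distributions; for uniform over n outcomes, H = log₂(n). H(18-sided) = log₂(18) = 4.170 bits and H(7-sided) = log₂(7) = 2.807 bits. More outcomes in a uniform distribution means higher entropy.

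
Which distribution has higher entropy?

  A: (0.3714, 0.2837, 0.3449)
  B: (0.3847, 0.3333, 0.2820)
A

Both distributions are close to uniform, making this a harder comparison.

H(A) = 1.5760 bits
H(B) = 1.5735 bits

The distribution closer to uniform has higher entropy.
Answer: A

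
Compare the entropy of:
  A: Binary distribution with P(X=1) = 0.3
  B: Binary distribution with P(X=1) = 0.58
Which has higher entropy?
B

For binary distributions, entropy is maximized at p=0.5 and decreases as p moves toward 0 or 1.

H(A) = H(0.3) = 0.8813 bits
H(B) = H(0.58) = 0.9815 bits

Distribution B (p=0.58) is closer to uniform (p=0.5), so it has higher entropy.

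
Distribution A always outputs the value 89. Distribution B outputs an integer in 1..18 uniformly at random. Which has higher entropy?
B

A is deterministic, so H(A) = 0. B is uniform over 18 outcomes, so H(B) = log₂(18) = 4.170 bits. Any distribution with genuine randomness has higher entropy than a deterministic one.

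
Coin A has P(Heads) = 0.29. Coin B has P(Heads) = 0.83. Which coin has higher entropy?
A

For binary distributions, entropy is maximized at p=0.5 and decreases as p moves toward 0 or 1.

H(A) = H(0.29) = 0.8687 bits
H(B) = H(0.83) = 0.6577 bits

Distribution A (p=0.29) is closer to uniform (p=0.5), so it has higher entropy.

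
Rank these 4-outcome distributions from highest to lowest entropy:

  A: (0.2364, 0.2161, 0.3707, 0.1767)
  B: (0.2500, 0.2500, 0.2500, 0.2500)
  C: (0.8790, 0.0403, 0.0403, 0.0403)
B > A > C

Key insight: Entropy is maximized by uniform distributions and minimized by concentrated distributions.

- Uniform distributions have maximum entropy log₂(4) = 2.0000 bits
- The more "peaked" or concentrated a distribution, the lower its entropy

Entropies:
  H(A) = 1.9422 bits
  H(B) = 2.0000 bits
  H(C) = 0.7240 bits

Ranking: B > A > C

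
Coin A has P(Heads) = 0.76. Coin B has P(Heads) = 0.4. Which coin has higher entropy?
B

For binary distributions, entropy is maximized at p=0.5 and decreases as p moves toward 0 or 1.

H(A) = H(0.76) = 0.7950 bits
H(B) = H(0.4) = 0.9710 bits

Distribution B (p=0.4) is closer to uniform (p=0.5), so it has higher entropy.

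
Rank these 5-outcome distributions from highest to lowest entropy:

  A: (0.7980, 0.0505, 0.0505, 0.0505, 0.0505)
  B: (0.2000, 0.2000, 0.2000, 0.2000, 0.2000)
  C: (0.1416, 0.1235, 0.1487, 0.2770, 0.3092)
B > C > A

Key insight: Entropy is maximized by uniform distributions and minimized by concentrated distributions.

- Uniform distributions have maximum entropy log₂(5) = 2.3219 bits
- The more "peaked" or concentrated a distribution, the lower its entropy

Entropies:
  H(A) = 1.1299 bits
  H(B) = 2.3219 bits
  H(C) = 2.2175 bits

Ranking: B > C > A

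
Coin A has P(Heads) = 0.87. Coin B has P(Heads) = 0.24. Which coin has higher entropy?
B

For binary distributions, entropy is maximized at p=0.5 and decreases as p moves toward 0 or 1.

H(A) = H(0.87) = 0.5574 bits
H(B) = H(0.24) = 0.7950 bits

Distribution B (p=0.24) is closer to uniform (p=0.5), so it has higher entropy.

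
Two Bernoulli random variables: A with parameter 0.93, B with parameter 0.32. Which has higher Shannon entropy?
B

For binary distributions, entropy is maximized at p=0.5 and decreases as p moves toward 0 or 1.

H(A) = H(0.93) = 0.3659 bits
H(B) = H(0.32) = 0.9044 bits

Distribution B (p=0.32) is closer to uniform (p=0.5), so it has higher entropy.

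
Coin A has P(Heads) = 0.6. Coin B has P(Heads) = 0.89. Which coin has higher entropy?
A

For binary distributions, entropy is maximized at p=0.5 and decreases as p moves toward 0 or 1.

H(A) = H(0.6) = 0.9710 bits
H(B) = H(0.89) = 0.4999 bits

Distribution A (p=0.6) is closer to uniform (p=0.5), so it has higher entropy.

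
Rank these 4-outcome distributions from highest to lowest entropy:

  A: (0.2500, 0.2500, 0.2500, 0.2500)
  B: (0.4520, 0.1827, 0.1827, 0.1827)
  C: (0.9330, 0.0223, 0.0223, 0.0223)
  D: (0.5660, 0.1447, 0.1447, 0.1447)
A > B > D > C

Key insight: Entropy is maximized by uniform distributions and minimized by concentrated distributions.

Entropies:
  H(A) = 2.0000 bits
  H(B) = 1.8619 bits
  H(C) = 0.4608 bits
  H(D) = 1.6753 bits

Ranking: A > B > D > C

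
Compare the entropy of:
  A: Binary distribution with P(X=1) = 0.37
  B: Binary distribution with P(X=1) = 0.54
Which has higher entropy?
B

For binary distributions, entropy is maximized at p=0.5 and decreases as p moves toward 0 or 1.

H(A) = H(0.37) = 0.9507 bits
H(B) = H(0.54) = 0.9954 bits

Distribution B (p=0.54) is closer to uniform (p=0.5), so it has higher entropy.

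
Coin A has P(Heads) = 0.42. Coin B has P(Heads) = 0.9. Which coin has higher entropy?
A

For binary distributions, entropy is maximized at p=0.5 and decreases as p moves toward 0 or 1.

H(A) = H(0.42) = 0.9815 bits
H(B) = H(0.9) = 0.4690 bits

Distribution A (p=0.42) is closer to uniform (p=0.5), so it has higher entropy.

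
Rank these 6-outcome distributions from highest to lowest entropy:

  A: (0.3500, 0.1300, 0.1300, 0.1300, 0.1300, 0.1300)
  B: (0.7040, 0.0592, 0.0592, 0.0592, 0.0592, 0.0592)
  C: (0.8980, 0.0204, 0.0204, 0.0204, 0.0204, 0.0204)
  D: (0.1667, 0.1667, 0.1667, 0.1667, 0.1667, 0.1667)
D > A > B > C

Key insight: Entropy is maximized by uniform distributions and minimized by concentrated distributions.

Entropies:
  H(A) = 2.4433 bits
  H(B) = 1.5636 bits
  H(C) = 0.7121 bits
  H(D) = 2.5850 bits

Ranking: D > A > B > C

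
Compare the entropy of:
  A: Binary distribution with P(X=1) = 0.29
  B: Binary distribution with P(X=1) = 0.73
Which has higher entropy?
A

For binary distributions, entropy is maximized at p=0.5 and decreases as p moves toward 0 or 1.

H(A) = H(0.29) = 0.8687 bits
H(B) = H(0.73) = 0.8415 bits

Distribution A (p=0.29) is closer to uniform (p=0.5), so it has higher entropy.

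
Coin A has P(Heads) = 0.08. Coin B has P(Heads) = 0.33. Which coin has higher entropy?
B

For binary distributions, entropy is maximized at p=0.5 and decreases as p moves toward 0 or 1.

H(A) = H(0.08) = 0.4022 bits
H(B) = H(0.33) = 0.9149 bits

Distribution B (p=0.33) is closer to uniform (p=0.5), so it has higher entropy.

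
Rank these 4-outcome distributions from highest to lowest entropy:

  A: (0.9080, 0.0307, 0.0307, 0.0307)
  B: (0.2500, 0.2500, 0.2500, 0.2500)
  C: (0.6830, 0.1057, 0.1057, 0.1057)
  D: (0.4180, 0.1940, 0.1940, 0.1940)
B > D > C > A

Key insight: Entropy is maximized by uniform distributions and minimized by concentrated distributions.

Entropies:
  H(A) = 0.5889 bits
  H(B) = 2.0000 bits
  H(C) = 1.4035 bits
  H(D) = 1.9030 bits

Ranking: B > D > C > A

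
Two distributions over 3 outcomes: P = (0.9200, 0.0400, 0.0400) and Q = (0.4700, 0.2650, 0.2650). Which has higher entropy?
Q

P is highly concentrated on one outcome (92%), making it nearly deterministic. Q spreads its mass more evenly (max 47%). The more spread-out distribution has higher entropy: H(P) ≈ 0.482 bits, H(Q) ≈ 1.527 bits.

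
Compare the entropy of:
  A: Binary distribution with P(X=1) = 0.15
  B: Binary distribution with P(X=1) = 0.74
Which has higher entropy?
B

For binary distributions, entropy is maximized at p=0.5 and decreases as p moves toward 0 or 1.

H(A) = H(0.15) = 0.6098 bits
H(B) = H(0.74) = 0.8267 bits

Distribution B (p=0.74) is closer to uniform (p=0.5), so it has higher entropy.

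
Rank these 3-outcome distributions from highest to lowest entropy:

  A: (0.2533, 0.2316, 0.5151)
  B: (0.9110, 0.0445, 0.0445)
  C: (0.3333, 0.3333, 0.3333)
C > A > B

Key insight: Entropy is maximized by uniform distributions and minimized by concentrated distributions.

- Uniform distributions have maximum entropy log₂(3) = 1.5850 bits
- The more "peaked" or concentrated a distribution, the lower its entropy

Entropies:
  H(A) = 1.4836 bits
  H(B) = 0.5221 bits
  H(C) = 1.5850 bits

Ranking: C > A > B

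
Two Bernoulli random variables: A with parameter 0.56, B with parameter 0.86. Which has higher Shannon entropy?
A

For binary distributions, entropy is maximized at p=0.5 and decreases as p moves toward 0 or 1.

H(A) = H(0.56) = 0.9896 bits
H(B) = H(0.86) = 0.5842 bits

Distribution A (p=0.56) is closer to uniform (p=0.5), so it has higher entropy.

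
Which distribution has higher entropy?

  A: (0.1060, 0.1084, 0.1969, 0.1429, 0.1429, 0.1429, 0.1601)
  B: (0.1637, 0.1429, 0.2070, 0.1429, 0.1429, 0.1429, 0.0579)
A

Both distributions are close to uniform, making this a harder comparison.

H(A) = 2.7787 bits
H(B) = 2.7399 bits

The distribution closer to uniform has higher entropy.
Answer: A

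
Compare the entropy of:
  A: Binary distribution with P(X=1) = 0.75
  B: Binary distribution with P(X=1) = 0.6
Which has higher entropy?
B

For binary distributions, entropy is maximized at p=0.5 and decreases as p moves toward 0 or 1.

H(A) = H(0.75) = 0.8113 bits
H(B) = H(0.6) = 0.9710 bits

Distribution B (p=0.6) is closer to uniform (p=0.5), so it has higher entropy.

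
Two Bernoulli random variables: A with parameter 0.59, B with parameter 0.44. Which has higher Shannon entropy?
B

For binary distributions, entropy is maximized at p=0.5 and decreases as p moves toward 0 or 1.

H(A) = H(0.59) = 0.9765 bits
H(B) = H(0.44) = 0.9896 bits

Distribution B (p=0.44) is closer to uniform (p=0.5), so it has higher entropy.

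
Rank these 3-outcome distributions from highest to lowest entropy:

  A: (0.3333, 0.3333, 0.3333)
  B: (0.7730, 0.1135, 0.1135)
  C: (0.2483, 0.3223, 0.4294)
A > C > B

Key insight: Entropy is maximized by uniform distributions and minimized by concentrated distributions.

- Uniform distributions have maximum entropy log₂(3) = 1.5850 bits
- The more "peaked" or concentrated a distribution, the lower its entropy

Entropies:
  H(A) = 1.5850 bits
  H(B) = 0.9997 bits
  H(C) = 1.5492 bits

Ranking: A > C > B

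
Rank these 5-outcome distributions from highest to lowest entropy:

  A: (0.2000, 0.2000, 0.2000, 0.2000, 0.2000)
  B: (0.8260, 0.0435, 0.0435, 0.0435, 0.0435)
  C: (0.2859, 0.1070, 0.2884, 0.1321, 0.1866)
A > C > B

Key insight: Entropy is maximized by uniform distributions and minimized by concentrated distributions.

- Uniform distributions have maximum entropy log₂(5) = 2.3219 bits
- The more "peaked" or concentrated a distribution, the lower its entropy

Entropies:
  H(A) = 2.3219 bits
  H(B) = 1.0148 bits
  H(C) = 2.2165 bits

Ranking: A > C > B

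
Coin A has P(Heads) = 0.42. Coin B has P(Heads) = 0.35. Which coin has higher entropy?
A

For binary distributions, entropy is maximized at p=0.5 and decreases as p moves toward 0 or 1.

H(A) = H(0.42) = 0.9815 bits
H(B) = H(0.35) = 0.9341 bits

Distribution A (p=0.42) is closer to uniform (p=0.5), so it has higher entropy.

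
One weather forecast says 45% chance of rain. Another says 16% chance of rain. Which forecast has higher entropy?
45% forecast

Treat each forecast as a Bernoulli distribution. Binary entropy is maximized at p=0.5 and falls off symmetrically toward 0 or 1. The 45% forecast is closer to 50%, so it is more uncertain. H(45%) ≈ 0.993 bits, H(16%) ≈ 0.634 bits.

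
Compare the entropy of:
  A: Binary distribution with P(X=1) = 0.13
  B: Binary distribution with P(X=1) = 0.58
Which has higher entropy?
B

For binary distributions, entropy is maximized at p=0.5 and decreases as p moves toward 0 or 1.

H(A) = H(0.13) = 0.5574 bits
H(B) = H(0.58) = 0.9815 bits

Distribution B (p=0.58) is closer to uniform (p=0.5), so it has higher entropy.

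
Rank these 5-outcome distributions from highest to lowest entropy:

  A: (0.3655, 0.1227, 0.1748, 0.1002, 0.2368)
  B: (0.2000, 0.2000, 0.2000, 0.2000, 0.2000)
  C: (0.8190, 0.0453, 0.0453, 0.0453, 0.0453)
B > A > C

Key insight: Entropy is maximized by uniform distributions and minimized by concentrated distributions.

- Uniform distributions have maximum entropy log₂(5) = 2.3219 bits
- The more "peaked" or concentrated a distribution, the lower its entropy

Entropies:
  H(A) = 2.1667 bits
  H(B) = 2.3219 bits
  H(C) = 1.0443 bits

Ranking: B > A > C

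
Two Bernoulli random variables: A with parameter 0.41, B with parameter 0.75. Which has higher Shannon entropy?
A

For binary distributions, entropy is maximized at p=0.5 and decreases as p moves toward 0 or 1.

H(A) = H(0.41) = 0.9765 bits
H(B) = H(0.75) = 0.8113 bits

Distribution A (p=0.41) is closer to uniform (p=0.5), so it has higher entropy.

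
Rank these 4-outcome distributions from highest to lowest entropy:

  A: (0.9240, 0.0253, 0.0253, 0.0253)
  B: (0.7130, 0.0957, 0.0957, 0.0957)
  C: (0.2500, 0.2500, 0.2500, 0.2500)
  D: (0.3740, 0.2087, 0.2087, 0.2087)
C > D > B > A

Key insight: Entropy is maximized by uniform distributions and minimized by concentrated distributions.

Entropies:
  H(A) = 0.5084 bits
  H(B) = 1.3197 bits
  H(C) = 2.0000 bits
  H(D) = 1.9459 bits

Ranking: C > D > B > A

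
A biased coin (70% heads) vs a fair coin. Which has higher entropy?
Fair coin

The fair coin is uniform (p=0.5), maximizing binary entropy at 1 bit. The biased coin has H(0.70) ≈ 0.881 bits — its outcome is more predictable, so its entropy is lower.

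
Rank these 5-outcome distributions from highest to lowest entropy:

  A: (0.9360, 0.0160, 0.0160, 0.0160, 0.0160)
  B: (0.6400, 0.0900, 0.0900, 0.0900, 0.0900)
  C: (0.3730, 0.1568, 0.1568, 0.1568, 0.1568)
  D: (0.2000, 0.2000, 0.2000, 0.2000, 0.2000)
D > C > B > A

Key insight: Entropy is maximized by uniform distributions and minimized by concentrated distributions.

Entropies:
  H(A) = 0.4711 bits
  H(B) = 1.6627 bits
  H(C) = 2.2069 bits
  H(D) = 2.3219 bits

Ranking: D > C > B > A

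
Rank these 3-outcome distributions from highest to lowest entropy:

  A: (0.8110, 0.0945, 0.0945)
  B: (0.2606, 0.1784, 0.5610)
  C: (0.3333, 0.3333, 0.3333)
C > B > A

Key insight: Entropy is maximized by uniform distributions and minimized by concentrated distributions.

- Uniform distributions have maximum entropy log₂(3) = 1.5850 bits
- The more "peaked" or concentrated a distribution, the lower its entropy

Entropies:
  H(A) = 0.8884 bits
  H(B) = 1.4170 bits
  H(C) = 1.5850 bits

Ranking: C > B > A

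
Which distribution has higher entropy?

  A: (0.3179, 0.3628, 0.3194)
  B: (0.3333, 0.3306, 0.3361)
B

Both distributions are close to uniform, making this a harder comparison.

H(A) = 1.5822 bits
H(B) = 1.5849 bits

The distribution closer to uniform has higher entropy.
Answer: B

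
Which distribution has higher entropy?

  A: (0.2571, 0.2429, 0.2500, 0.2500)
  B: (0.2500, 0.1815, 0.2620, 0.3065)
A

Both distributions are close to uniform, making this a harder comparison.

H(A) = 1.9997 bits
H(B) = 1.9760 bits

The distribution closer to uniform has higher entropy.
Answer: A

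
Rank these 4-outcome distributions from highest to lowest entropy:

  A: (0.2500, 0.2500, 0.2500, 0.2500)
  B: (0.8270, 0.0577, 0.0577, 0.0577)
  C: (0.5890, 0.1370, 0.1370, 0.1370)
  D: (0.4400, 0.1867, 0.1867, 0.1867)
A > D > C > B

Key insight: Entropy is maximized by uniform distributions and minimized by concentrated distributions.

Entropies:
  H(A) = 2.0000 bits
  H(B) = 0.9387 bits
  H(C) = 1.6284 bits
  H(D) = 1.8772 bits

Ranking: A > D > C > B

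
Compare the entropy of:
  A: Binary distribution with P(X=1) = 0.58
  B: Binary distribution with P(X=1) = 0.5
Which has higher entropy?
B

For binary distributions, entropy is maximized at p=0.5 and decreases as p moves toward 0 or 1.

H(A) = H(0.58) = 0.9815 bits
H(B) = H(0.5) = 1.0000 bits

Distribution B (p=0.5) is closer to uniform (p=0.5), so it has higher entropy.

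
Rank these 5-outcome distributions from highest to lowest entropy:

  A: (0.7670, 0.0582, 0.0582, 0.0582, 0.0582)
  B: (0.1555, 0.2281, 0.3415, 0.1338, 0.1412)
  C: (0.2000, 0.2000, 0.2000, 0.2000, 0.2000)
C > B > A

Key insight: Entropy is maximized by uniform distributions and minimized by concentrated distributions.

- Uniform distributions have maximum entropy log₂(5) = 2.3219 bits
- The more "peaked" or concentrated a distribution, the lower its entropy

Entropies:
  H(A) = 1.2492 bits
  H(B) = 2.2202 bits
  H(C) = 2.3219 bits

Ranking: C > B > A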